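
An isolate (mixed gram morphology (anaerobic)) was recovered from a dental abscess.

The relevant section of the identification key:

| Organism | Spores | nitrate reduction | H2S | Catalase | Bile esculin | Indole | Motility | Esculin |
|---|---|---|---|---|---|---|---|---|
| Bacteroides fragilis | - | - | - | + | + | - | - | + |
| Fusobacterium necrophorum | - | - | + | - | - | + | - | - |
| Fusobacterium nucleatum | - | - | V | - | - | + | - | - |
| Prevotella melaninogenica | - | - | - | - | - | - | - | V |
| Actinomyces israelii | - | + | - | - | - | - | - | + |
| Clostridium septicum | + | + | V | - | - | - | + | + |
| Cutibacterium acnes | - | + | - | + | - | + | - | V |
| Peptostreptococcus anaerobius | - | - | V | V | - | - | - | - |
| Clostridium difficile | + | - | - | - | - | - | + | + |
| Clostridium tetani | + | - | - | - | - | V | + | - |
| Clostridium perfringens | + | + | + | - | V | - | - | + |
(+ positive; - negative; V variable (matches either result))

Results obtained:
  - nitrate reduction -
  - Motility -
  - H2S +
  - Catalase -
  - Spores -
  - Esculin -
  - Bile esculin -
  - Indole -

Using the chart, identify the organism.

Peptostreptococcus anaerobius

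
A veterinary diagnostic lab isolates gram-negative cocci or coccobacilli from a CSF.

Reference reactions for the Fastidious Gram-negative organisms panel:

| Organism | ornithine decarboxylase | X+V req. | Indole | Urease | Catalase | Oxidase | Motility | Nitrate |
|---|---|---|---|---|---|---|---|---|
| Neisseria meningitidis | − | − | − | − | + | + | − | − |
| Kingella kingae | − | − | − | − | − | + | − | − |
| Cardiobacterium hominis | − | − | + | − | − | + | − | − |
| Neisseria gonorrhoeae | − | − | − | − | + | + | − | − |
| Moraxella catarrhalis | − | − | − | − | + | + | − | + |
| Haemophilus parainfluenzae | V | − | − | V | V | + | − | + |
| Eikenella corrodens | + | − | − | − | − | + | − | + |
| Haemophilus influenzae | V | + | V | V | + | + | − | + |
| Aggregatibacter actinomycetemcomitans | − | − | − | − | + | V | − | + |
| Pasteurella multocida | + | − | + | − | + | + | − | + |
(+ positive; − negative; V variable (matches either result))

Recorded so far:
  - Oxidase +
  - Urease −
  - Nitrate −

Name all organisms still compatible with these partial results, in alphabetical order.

Cardiobacterium hominis, Kingella kingae, Neisseria gonorrhoeae, Neisseria meningitidis

Oxidase +: all 10 remaining candidates are consistent.
Nitrate −: excludes 6 organisms — 4 left.
Urease −: all 4 remaining candidates are consistent.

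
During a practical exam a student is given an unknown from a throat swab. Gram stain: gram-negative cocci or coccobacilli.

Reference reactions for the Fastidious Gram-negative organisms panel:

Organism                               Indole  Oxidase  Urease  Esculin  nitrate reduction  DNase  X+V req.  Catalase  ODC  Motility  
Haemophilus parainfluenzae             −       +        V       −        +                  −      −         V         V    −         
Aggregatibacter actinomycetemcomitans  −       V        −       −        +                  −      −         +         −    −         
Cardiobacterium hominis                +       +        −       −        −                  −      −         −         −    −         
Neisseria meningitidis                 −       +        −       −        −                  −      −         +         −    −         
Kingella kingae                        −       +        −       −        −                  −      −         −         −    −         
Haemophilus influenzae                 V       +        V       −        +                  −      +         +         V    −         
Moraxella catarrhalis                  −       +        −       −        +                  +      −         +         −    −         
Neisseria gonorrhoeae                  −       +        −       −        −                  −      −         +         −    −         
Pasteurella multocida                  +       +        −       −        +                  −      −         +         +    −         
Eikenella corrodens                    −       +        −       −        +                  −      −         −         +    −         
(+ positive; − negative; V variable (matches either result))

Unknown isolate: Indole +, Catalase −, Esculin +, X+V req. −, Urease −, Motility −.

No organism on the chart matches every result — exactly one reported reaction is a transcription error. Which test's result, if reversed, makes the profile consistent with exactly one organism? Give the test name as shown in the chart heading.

As reported, no row in the chart matches all 6 reactions.
Reversing Catalase → still no organism matches.
Reversing Motility → still no organism matches.
Reversing Indole → still no organism matches.
Reversing Urease → still no organism matches.
Reversing Esculin (to −) → unique match: Cardiobacterium hominis.
Reversing X+V req. → still no organism matches.

Esculin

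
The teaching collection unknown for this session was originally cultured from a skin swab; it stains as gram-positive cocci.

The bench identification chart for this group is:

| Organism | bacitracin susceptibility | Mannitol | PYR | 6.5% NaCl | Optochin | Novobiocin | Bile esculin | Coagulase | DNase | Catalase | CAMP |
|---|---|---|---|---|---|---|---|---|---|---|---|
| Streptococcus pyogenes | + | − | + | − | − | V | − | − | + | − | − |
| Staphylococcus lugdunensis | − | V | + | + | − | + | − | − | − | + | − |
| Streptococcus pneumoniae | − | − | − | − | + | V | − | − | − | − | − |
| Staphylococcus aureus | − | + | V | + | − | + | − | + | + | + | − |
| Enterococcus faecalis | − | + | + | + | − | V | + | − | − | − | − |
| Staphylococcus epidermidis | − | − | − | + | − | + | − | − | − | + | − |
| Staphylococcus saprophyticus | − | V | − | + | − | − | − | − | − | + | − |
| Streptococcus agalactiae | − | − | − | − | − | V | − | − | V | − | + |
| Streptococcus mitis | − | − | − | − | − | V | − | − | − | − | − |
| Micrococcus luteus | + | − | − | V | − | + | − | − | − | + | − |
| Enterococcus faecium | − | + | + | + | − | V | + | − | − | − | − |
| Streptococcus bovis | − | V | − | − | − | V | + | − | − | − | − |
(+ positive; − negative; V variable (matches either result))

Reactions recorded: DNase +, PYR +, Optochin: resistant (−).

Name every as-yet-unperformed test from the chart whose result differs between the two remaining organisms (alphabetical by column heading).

6.5% NaCl, bacitracin susceptibility, Catalase, Coagulase, Mannitol

PYR +: excludes 7 organisms — 5 left.
DNase +: excludes Staphylococcus lugdunensis, Enterococcus faecalis, Enterococcus faecium — 2 left.
Optochin −: all 2 remaining candidates are consistent.
Two candidates remain: Staphylococcus aureus and Streptococcus pyogenes.
  bacitracin susceptibility: Staphylococcus aureus −, Streptococcus pyogenes + — discriminates.
  Mannitol: Staphylococcus aureus +, Streptococcus pyogenes − — discriminates.
  6.5% NaCl: Staphylococcus aureus +, Streptococcus pyogenes − — discriminates.
  Novobiocin: + vs V — variable for at least one, does not separate.
  Bile esculin: − vs − — same for both, does not separate.
  Coagulase: Staphylococcus aureus +, Streptococcus pyogenes − — discriminates.
  Catalase: Staphylococcus aureus +, Streptococcus pyogenes − — discriminates.
  CAMP: − vs − — same for both, does not separate.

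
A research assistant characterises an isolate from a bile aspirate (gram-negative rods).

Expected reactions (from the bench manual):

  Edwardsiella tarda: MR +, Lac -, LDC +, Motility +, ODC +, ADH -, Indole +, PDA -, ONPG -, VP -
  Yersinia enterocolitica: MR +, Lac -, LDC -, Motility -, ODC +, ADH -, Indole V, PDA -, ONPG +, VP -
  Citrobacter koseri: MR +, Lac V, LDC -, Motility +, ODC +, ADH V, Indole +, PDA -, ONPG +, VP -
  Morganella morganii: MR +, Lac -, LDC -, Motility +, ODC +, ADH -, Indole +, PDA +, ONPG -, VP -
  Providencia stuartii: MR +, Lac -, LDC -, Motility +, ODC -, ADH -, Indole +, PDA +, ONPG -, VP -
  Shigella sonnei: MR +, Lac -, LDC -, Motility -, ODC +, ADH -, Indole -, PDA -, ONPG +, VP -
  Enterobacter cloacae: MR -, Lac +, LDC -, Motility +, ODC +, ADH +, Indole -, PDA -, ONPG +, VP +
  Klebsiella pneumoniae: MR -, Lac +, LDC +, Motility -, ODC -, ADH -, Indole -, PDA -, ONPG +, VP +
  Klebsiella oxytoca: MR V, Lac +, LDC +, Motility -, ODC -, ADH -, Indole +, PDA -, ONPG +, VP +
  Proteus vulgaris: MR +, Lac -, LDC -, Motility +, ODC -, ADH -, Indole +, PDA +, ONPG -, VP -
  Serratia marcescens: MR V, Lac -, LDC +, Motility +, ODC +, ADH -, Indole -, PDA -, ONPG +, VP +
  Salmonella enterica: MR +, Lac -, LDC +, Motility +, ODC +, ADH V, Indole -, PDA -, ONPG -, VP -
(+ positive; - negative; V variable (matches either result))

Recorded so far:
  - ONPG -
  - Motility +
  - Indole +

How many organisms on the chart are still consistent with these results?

4

Indole +: excludes 5 organisms — 7 left.
Motility +: excludes Yersinia enterocolitica, Klebsiella oxytoca — 5 left.
ONPG -: excludes Citrobacter koseri — 4 left.
Still consistent: Edwardsiella tarda, Morganella morganii, Proteus vulgaris, Providencia stuartii.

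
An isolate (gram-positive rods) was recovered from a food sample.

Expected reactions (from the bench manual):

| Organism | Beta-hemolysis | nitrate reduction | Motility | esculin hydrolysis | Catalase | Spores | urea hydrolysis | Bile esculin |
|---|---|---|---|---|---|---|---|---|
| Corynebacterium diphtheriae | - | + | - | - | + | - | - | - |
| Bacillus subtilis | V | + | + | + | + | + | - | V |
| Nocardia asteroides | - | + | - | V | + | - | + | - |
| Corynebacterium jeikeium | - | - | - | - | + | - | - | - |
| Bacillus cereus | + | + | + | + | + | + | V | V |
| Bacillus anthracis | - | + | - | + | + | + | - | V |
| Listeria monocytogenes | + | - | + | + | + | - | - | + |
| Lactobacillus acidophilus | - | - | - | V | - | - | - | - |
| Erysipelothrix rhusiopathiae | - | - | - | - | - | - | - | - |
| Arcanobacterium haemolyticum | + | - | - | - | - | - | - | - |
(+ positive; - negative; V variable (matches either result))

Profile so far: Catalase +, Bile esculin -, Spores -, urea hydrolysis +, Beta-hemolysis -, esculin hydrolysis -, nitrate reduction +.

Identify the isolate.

Bile esculin -: excludes Listeria monocytogenes — 9 left.
nitrate reduction +: excludes Corynebacterium jeikeium, Lactobacillus acidophilus, Erysipelothrix rhusiopathiae, Arcanobacterium haemolyticum — 5 left.
urea hydrolysis +: excludes Corynebacterium diphtheriae, Bacillus subtilis, Bacillus anthracis — 2 left.
Spores -: excludes Bacillus cereus — 1 left.
Beta-hemolysis -: the one remaining candidate is consistent.
Catalase +: the one remaining candidate is consistent.
esculin hydrolysis -: the one remaining candidate is consistent.

Nocardia asteroides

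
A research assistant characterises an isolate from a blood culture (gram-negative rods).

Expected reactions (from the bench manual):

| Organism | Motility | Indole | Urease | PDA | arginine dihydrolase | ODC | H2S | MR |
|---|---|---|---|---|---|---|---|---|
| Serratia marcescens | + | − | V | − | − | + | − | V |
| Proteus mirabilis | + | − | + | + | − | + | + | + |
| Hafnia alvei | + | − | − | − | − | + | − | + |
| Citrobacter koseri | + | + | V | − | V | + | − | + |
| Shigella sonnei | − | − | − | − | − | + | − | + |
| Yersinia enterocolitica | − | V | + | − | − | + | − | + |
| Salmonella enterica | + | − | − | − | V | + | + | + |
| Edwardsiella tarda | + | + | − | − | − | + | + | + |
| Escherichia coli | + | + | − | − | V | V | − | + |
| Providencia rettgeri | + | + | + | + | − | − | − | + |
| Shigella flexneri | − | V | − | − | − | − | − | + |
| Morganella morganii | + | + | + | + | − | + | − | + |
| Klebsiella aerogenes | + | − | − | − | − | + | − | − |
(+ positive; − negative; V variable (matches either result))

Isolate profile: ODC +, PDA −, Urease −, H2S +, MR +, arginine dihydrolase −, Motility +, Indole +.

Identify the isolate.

Edwardsiella tarda

Motility +: excludes Shigella sonnei, Yersinia enterocolitica, Shigella flexneri — 10 left.
ODC +: excludes Providencia rettgeri — 9 left.
MR +: excludes Klebsiella aerogenes — 8 left.
H2S +: excludes 5 organisms — 3 left.
PDA −: excludes Proteus mirabilis — 2 left.
Indole +: excludes Salmonella enterica — 1 left.
arginine dihydrolase −: the one remaining candidate is consistent.
Urease −: the one remaining candidate is consistent.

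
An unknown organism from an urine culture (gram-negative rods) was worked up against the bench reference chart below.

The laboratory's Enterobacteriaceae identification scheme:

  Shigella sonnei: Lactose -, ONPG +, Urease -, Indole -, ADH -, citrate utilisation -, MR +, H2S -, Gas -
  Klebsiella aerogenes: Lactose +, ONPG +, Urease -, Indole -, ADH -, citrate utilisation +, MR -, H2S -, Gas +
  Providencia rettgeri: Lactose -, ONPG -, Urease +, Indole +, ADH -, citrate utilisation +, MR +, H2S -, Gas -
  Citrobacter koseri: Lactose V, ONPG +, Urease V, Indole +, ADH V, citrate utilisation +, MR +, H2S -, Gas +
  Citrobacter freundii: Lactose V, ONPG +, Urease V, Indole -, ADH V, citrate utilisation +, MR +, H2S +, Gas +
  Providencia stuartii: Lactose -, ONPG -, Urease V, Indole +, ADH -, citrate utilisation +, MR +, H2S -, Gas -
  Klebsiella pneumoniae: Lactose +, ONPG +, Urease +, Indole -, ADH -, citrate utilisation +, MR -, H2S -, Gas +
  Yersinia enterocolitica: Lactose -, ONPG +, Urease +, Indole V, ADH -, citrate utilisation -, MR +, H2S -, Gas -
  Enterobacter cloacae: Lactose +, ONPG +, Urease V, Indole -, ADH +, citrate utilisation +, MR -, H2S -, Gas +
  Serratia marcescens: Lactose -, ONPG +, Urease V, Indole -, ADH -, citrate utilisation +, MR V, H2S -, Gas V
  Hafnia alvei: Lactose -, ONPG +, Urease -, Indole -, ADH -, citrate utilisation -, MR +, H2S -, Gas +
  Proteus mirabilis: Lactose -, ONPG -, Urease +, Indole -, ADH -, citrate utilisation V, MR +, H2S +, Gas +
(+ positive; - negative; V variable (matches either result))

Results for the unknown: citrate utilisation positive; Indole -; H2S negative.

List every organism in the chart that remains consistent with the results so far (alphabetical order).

Enterobacter cloacae, Klebsiella aerogenes, Klebsiella pneumoniae, Serratia marcescens

H2S -: excludes Citrobacter freundii, Proteus mirabilis — 10 left.
Indole -: excludes Providencia rettgeri, Citrobacter koseri, Providencia stuartii — 7 left.
citrate utilisation +: excludes Shigella sonnei, Yersinia enterocolitica, Hafnia alvei — 4 left.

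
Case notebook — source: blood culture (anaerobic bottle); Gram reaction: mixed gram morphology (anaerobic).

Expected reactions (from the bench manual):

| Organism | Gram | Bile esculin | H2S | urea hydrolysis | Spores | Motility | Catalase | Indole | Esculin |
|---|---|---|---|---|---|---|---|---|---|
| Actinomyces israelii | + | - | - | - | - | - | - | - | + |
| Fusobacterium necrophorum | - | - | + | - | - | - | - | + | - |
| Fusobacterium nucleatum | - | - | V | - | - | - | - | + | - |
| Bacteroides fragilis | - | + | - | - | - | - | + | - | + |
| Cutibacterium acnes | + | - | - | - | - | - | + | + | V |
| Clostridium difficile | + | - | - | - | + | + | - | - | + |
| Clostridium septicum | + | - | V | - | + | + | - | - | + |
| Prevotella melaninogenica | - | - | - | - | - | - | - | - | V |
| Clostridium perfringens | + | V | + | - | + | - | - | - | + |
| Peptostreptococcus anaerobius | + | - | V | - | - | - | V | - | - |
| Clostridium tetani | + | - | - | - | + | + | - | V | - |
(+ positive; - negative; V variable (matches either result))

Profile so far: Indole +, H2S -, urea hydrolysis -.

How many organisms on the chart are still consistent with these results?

3

Indole +: excludes 7 organisms — 4 left.
urea hydrolysis -: all 4 remaining candidates are consistent.
H2S -: excludes Fusobacterium necrophorum — 3 left.
Still consistent: Clostridium tetani, Cutibacterium acnes, Fusobacterium nucleatum.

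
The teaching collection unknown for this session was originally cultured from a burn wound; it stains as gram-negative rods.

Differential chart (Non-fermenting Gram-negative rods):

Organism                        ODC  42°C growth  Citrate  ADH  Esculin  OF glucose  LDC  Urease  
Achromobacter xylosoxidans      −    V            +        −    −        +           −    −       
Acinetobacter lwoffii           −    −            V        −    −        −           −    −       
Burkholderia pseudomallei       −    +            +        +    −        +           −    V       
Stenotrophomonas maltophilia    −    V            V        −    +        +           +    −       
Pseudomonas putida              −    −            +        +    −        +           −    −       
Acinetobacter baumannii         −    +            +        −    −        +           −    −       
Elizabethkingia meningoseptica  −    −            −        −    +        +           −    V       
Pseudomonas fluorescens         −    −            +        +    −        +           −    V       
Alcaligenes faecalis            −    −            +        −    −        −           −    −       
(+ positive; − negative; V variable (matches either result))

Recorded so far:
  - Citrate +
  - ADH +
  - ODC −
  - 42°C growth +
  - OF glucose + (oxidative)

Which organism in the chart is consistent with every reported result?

Burkholderia pseudomallei

Citrate +: excludes Elizabethkingia meningoseptica — 8 left.
ODC −: all 8 remaining candidates are consistent.
42°C growth +: excludes Acinetobacter lwoffii, Pseudomonas putida, Pseudomonas fluorescens, Alcaligenes faecalis — 4 left.
OF glucose +: all 4 remaining candidates are consistent.
ADH +: excludes Achromobacter xylosoxidans, Stenotrophomonas maltophilia, Acinetobacter baumannii — 1 left.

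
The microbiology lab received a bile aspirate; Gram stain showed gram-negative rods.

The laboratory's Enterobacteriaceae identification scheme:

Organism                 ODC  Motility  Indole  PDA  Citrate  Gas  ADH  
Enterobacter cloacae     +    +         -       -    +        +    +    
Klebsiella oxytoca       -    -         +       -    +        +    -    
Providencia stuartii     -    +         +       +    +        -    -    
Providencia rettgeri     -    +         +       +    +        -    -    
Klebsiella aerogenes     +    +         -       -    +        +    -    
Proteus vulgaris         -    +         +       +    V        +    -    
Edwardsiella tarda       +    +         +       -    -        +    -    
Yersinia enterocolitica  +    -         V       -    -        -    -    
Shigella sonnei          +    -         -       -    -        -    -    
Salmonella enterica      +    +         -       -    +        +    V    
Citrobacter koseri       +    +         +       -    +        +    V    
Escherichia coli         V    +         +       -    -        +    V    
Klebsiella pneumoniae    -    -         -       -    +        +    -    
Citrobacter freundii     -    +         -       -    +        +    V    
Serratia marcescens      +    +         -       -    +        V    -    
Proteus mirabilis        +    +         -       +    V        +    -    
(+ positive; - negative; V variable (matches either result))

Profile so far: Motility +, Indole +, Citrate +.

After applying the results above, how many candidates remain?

4

Motility +: excludes Klebsiella oxytoca, Yersinia enterocolitica, Shigella sonnei, Klebsiella pneumoniae — 12 left.
Citrate +: excludes Edwardsiella tarda, Escherichia coli — 10 left.
Indole +: excludes 6 organisms — 4 left.
Still consistent: Citrobacter koseri, Proteus vulgaris, Providencia rettgeri, Providencia stuartii.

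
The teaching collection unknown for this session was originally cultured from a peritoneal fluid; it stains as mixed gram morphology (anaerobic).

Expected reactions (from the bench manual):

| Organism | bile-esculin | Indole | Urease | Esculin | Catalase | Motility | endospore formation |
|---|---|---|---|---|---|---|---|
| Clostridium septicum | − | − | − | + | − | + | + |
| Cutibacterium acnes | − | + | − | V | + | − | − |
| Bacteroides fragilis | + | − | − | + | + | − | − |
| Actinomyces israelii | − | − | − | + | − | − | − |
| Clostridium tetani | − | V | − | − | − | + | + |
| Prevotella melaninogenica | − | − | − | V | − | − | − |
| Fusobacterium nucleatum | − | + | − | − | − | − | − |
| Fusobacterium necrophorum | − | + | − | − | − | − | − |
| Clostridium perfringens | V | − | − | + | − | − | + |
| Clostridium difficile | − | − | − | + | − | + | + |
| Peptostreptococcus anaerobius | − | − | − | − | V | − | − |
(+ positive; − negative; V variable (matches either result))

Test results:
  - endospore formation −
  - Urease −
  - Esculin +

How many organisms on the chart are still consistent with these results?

4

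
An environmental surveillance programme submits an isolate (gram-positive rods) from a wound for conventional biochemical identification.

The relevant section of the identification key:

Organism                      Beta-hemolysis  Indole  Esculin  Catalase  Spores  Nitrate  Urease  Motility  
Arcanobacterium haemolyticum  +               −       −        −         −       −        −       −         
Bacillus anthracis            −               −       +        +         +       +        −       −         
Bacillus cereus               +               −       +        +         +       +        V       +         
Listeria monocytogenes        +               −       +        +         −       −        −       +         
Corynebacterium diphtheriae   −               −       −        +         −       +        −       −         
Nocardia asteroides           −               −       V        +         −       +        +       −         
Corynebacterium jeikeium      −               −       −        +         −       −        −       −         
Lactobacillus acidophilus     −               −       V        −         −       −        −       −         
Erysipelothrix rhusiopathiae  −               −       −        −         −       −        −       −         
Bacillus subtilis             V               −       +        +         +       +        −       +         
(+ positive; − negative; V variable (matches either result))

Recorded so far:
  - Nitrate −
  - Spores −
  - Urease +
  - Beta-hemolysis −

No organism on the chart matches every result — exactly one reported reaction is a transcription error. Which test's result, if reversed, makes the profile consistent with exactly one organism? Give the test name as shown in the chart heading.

Nitrate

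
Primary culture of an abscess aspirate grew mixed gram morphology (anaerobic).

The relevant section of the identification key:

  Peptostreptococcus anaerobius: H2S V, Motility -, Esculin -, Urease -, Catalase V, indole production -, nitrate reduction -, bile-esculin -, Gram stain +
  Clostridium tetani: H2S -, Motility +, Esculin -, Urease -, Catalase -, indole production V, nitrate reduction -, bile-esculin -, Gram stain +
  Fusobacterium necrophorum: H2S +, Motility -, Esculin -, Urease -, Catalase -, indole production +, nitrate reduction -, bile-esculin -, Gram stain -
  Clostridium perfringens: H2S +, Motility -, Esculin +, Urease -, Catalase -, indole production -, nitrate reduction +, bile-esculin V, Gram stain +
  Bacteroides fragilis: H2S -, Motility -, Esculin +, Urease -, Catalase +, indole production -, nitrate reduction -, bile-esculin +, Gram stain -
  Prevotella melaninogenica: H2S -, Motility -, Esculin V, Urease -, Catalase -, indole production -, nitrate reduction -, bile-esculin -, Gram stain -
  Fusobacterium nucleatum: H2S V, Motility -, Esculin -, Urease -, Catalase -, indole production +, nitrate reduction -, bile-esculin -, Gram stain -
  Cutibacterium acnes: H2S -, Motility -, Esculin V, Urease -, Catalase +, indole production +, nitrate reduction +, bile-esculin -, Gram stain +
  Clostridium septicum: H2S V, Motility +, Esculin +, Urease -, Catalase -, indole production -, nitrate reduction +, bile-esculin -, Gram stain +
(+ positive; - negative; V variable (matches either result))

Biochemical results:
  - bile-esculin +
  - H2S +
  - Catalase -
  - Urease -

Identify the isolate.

Clostridium perfringens

Catalase -: excludes Bacteroides fragilis, Cutibacterium acnes — 7 left.
bile-esculin +: excludes 6 organisms — 1 left.
H2S +: the one remaining candidate is consistent.
Urease -: the one remaining candidate is consistent.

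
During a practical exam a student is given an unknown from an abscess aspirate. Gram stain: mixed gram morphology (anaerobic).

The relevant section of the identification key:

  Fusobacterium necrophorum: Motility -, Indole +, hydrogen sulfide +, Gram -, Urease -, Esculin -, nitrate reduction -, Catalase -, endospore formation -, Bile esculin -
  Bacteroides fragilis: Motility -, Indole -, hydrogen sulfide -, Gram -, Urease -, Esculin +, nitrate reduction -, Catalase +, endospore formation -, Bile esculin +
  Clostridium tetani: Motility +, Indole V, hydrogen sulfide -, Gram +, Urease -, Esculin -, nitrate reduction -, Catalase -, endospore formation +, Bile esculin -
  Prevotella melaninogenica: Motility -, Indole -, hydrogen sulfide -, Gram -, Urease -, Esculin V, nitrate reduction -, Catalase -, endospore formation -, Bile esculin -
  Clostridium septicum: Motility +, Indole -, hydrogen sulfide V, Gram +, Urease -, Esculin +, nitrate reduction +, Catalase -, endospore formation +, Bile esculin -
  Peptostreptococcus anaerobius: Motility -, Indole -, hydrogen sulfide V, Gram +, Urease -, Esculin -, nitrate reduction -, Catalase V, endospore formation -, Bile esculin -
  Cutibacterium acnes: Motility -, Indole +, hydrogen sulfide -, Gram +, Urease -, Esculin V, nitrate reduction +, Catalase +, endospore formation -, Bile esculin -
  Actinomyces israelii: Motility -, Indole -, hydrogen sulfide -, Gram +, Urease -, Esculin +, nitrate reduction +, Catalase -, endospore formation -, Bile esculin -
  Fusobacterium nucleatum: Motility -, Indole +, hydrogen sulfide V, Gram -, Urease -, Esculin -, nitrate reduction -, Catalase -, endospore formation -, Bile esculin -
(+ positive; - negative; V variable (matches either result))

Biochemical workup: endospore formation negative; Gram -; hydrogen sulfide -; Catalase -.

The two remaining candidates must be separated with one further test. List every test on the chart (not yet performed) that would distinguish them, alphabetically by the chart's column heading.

Indole

endospore formation -: excludes Clostridium tetani, Clostridium septicum — 7 left.
Catalase -: excludes Bacteroides fragilis, Cutibacterium acnes — 5 left.
hydrogen sulfide -: excludes Fusobacterium necrophorum — 4 left.
Gram -: excludes Peptostreptococcus anaerobius, Actinomyces israelii — 2 left.
Two candidates remain: Fusobacterium nucleatum and Prevotella melaninogenica.
  Motility: - vs - — same for both, does not separate.
  Indole: Fusobacterium nucleatum +, Prevotella melaninogenica - — discriminates.
  Urease: - vs - — same for both, does not separate.
  Esculin: - vs V — variable for at least one, does not separate.
  nitrate reduction: - vs - — same for both, does not separate.
  Bile esculin: - vs - — same for both, does not separate.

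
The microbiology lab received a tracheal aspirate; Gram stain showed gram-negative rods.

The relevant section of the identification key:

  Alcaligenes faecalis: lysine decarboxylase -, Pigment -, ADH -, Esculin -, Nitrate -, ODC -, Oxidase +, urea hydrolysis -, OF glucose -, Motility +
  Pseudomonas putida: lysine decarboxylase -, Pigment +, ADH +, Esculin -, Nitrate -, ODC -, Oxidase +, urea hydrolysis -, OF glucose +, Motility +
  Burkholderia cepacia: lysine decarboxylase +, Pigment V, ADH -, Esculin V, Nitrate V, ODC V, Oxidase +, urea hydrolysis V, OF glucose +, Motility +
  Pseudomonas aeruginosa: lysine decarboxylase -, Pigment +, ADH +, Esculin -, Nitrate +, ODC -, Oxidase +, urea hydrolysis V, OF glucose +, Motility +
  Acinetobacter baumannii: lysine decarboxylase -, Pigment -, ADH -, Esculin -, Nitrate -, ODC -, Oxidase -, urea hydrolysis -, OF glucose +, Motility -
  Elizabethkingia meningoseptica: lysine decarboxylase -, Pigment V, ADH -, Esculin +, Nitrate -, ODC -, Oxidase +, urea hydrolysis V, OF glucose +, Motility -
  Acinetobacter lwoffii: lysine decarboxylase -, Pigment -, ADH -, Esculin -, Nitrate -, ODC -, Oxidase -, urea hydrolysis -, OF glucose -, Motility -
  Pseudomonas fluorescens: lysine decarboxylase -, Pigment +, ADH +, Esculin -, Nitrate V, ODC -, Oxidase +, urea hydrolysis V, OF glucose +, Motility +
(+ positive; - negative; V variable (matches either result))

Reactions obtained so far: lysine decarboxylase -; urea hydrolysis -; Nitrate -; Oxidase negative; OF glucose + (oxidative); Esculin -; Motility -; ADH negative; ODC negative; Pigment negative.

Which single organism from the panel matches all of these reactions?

Oxidase -: excludes 6 organisms — 2 left.
lysine decarboxylase -: all 2 remaining candidates are consistent.
urea hydrolysis -: all 2 remaining candidates are consistent.
Nitrate -: all 2 remaining candidates are consistent.
ODC -: all 2 remaining candidates are consistent.
Motility -: all 2 remaining candidates are consistent.
Pigment -: all 2 remaining candidates are consistent.
Esculin -: all 2 remaining candidates are consistent.
ADH -: all 2 remaining candidates are consistent.
OF glucose +: excludes Acinetobacter lwoffii — 1 left.

Acinetobacter baumannii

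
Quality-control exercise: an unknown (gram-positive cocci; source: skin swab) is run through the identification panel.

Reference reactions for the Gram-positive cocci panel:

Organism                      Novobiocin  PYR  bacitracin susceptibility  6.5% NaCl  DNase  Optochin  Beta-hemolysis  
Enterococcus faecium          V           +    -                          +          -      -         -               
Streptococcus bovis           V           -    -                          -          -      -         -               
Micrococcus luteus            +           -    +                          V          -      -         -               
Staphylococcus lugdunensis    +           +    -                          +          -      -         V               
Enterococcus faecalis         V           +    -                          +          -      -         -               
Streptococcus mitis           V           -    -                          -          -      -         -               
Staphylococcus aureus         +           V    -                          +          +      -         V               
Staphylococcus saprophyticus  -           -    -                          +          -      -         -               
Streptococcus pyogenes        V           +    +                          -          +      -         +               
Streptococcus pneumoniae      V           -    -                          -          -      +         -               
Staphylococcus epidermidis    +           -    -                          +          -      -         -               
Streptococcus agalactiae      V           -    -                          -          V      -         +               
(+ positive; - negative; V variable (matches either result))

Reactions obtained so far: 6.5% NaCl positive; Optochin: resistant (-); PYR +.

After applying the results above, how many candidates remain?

PYR +: excludes 7 organisms — 5 left.
Optochin -: all 5 remaining candidates are consistent.
6.5% NaCl +: excludes Streptococcus pyogenes — 4 left.
Still consistent: Enterococcus faecalis, Enterococcus faecium, Staphylococcus aureus, Staphylococcus lugdunensis.

4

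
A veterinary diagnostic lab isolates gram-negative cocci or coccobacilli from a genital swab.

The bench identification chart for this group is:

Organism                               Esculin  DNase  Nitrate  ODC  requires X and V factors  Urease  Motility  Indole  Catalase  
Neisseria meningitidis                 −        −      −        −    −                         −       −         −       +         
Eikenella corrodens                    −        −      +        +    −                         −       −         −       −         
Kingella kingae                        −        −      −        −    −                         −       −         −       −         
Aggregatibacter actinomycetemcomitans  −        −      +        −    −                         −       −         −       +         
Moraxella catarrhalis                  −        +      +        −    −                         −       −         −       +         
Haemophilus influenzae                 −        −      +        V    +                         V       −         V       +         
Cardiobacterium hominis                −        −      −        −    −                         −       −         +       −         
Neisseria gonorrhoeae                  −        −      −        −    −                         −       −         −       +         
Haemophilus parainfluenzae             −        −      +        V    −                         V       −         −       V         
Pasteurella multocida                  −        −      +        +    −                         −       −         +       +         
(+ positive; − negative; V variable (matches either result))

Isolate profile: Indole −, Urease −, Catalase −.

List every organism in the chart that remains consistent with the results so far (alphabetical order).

Catalase −: excludes 6 organisms — 4 left.
Indole −: excludes Cardiobacterium hominis — 3 left.
Urease −: all 3 remaining candidates are consistent.

Eikenella corrodens, Haemophilus parainfluenzae, Kingella kingae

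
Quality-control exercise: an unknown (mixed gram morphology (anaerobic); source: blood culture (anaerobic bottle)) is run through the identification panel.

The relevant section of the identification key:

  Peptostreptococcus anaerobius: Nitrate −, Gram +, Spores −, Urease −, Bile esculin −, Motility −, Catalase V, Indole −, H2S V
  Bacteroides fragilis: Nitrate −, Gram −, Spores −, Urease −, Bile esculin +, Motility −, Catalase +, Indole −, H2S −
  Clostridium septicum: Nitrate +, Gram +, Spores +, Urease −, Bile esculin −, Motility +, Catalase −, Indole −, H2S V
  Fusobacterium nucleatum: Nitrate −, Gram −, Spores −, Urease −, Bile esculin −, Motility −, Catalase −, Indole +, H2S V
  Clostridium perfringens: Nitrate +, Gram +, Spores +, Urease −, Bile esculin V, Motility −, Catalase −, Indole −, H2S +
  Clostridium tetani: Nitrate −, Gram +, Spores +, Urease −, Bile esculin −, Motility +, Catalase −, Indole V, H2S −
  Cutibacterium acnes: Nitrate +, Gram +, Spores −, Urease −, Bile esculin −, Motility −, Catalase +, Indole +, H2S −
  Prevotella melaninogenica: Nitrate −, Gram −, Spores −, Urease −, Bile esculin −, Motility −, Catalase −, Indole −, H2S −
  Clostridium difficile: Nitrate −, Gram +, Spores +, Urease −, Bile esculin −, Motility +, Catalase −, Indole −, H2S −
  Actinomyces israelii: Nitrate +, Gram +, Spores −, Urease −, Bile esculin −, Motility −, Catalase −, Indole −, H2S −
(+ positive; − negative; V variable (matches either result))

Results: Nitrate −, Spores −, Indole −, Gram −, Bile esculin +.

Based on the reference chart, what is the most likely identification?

Bacteroides fragilis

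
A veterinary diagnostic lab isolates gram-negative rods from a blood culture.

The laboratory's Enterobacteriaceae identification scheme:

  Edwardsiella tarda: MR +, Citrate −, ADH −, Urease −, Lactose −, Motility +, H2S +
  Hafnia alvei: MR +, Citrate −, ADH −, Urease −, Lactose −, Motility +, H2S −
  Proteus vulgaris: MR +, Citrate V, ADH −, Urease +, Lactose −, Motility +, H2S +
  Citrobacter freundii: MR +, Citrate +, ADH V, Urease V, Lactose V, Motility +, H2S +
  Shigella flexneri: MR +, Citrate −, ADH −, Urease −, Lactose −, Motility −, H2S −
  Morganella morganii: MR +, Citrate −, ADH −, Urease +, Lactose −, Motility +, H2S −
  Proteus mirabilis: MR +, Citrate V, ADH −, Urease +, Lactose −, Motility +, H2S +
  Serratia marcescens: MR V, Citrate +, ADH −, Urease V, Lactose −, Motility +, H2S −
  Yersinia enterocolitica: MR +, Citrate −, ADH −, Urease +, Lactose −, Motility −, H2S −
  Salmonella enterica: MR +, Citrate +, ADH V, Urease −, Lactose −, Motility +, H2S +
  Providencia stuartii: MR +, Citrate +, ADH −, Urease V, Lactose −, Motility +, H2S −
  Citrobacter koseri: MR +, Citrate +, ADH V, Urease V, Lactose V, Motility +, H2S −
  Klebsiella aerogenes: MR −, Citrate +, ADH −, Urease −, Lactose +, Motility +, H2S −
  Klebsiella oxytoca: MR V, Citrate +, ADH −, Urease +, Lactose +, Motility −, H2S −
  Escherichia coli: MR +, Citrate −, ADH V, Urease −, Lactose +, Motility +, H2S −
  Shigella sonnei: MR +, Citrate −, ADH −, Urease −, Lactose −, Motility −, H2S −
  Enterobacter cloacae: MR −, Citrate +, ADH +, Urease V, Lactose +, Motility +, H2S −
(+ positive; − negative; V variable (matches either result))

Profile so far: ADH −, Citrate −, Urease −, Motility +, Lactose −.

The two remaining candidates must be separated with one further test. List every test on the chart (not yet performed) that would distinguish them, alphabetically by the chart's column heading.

H2S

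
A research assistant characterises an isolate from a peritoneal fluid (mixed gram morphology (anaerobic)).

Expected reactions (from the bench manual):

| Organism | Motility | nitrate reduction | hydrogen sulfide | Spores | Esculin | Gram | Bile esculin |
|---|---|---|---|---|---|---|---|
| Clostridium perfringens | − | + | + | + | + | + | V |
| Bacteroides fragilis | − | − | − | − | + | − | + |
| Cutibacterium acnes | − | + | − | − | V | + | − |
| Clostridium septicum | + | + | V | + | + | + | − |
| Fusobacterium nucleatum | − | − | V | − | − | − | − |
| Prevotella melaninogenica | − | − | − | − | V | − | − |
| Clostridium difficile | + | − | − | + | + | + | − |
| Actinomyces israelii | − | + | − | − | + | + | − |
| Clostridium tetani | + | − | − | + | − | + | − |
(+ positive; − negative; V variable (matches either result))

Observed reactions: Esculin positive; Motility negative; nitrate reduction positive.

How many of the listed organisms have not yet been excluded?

Esculin +: excludes Fusobacterium nucleatum, Clostridium tetani — 7 left.
Motility −: excludes Clostridium septicum, Clostridium difficile — 5 left.
nitrate reduction +: excludes Bacteroides fragilis, Prevotella melaninogenica — 3 left.
Still consistent: Actinomyces israelii, Clostridium perfringens, Cutibacterium acnes.

3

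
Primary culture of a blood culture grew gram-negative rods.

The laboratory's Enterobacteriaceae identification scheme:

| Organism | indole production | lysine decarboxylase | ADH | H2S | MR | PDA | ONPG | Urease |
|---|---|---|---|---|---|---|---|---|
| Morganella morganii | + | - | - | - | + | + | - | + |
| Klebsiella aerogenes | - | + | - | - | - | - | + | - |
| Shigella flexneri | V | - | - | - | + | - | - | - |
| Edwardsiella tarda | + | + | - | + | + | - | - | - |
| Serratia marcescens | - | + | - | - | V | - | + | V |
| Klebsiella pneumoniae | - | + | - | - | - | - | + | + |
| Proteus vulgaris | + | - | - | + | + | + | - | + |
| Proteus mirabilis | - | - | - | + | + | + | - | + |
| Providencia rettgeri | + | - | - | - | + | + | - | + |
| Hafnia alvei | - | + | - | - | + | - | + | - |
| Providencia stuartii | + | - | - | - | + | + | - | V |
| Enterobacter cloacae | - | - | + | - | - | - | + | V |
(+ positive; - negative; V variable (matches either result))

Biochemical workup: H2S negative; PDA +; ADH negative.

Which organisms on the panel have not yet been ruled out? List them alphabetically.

Morganella morganii, Providencia rettgeri, Providencia stuartii

ADH -: excludes Enterobacter cloacae — 11 left.
PDA +: excludes 6 organisms — 5 left.
H2S -: excludes Proteus vulgaris, Proteus mirabilis — 3 left.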